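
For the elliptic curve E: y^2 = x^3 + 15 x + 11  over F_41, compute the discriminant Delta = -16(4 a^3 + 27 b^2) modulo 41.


4 a^3 + 27 b^2 = 4*15^3 + 27*11^2 = 13500 + 3267 = 16767
Delta = -16 * (16767) = -268272
Delta mod 41 = 32

Delta = 32 (mod 41)


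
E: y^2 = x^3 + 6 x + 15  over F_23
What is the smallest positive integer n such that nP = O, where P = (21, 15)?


Compute successive multiples of P until we hit O:
  1P = (21, 15)
  2P = (20, 4)
  3P = (11, 3)
  4P = (9, 4)
  5P = (17, 4)
  6P = (17, 19)
  7P = (9, 19)
  8P = (11, 20)
  ... (continuing to 11P)
  11P = O

ord(P) = 11


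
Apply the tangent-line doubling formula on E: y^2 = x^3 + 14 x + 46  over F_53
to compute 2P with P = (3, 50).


Doubling: s = (3 x1^2 + a) / (2 y1)
s = (3*3^2 + 14) / (2*50) mod 53 = 2
x3 = s^2 - 2 x1 mod 53 = 2^2 - 2*3 = 51
y3 = s (x1 - x3) - y1 mod 53 = 2 * (3 - 51) - 50 = 13

2P = (51, 13)


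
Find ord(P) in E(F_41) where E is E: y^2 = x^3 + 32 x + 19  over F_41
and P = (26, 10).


Compute successive multiples of P until we hit O:
  1P = (26, 10)
  2P = (20, 34)
  3P = (11, 12)
  4P = (37, 27)
  5P = (18, 21)
  6P = (29, 30)
  7P = (35, 12)
  8P = (17, 33)
  ... (continuing to 31P)
  31P = O

ord(P) = 31


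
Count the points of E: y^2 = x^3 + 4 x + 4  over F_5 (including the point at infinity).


For each x in F_5, count y with y^2 = x^3 + 4 x + 4 mod 5:
  x = 0: RHS = 4, y in [2, 3]  -> 2 point(s)
  x = 1: RHS = 4, y in [2, 3]  -> 2 point(s)
  x = 2: RHS = 0, y in [0]  -> 1 point(s)
  x = 4: RHS = 4, y in [2, 3]  -> 2 point(s)
Affine points: 7. Add the point at infinity: total = 8.

#E(F_5) = 8


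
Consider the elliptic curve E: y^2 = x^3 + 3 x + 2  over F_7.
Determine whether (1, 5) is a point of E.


Check whether y^2 = x^3 + 3 x + 2 (mod 7) for (x, y) = (1, 5).
LHS: y^2 = 5^2 mod 7 = 4
RHS: x^3 + 3 x + 2 = 1^3 + 3*1 + 2 mod 7 = 6
LHS != RHS

No, not on the curve


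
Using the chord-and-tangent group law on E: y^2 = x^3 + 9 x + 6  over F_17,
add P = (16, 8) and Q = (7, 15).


P != Q, so use the chord formula.
s = (y2 - y1) / (x2 - x1) = (7) / (8) mod 17 = 3
x3 = s^2 - x1 - x2 mod 17 = 3^2 - 16 - 7 = 3
y3 = s (x1 - x3) - y1 mod 17 = 3 * (16 - 3) - 8 = 14

P + Q = (3, 14)


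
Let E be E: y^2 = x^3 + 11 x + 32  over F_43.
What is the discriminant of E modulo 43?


4 a^3 + 27 b^2 = 4*11^3 + 27*32^2 = 5324 + 27648 = 32972
Delta = -16 * (32972) = -527552
Delta mod 43 = 15

Delta = 15 (mod 43)


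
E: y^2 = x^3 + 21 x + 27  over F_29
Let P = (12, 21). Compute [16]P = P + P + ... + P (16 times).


k = 16 = 10000_2 (binary, LSB first: 00001)
Double-and-add from P = (12, 21):
  bit 0 = 0: acc unchanged = O
  bit 1 = 0: acc unchanged = O
  bit 2 = 0: acc unchanged = O
  bit 3 = 0: acc unchanged = O
  bit 4 = 1: acc = O + (25, 16) = (25, 16)

16P = (25, 16)


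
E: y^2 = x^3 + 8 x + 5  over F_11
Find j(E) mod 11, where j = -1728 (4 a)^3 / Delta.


Delta = -16(4 a^3 + 27 b^2) mod 11 = 3
-1728 * (4 a)^3 = -1728 * (4*8)^3 mod 11 = 1
j = 1 * 3^(-1) mod 11 = 4

j = 4 (mod 11)


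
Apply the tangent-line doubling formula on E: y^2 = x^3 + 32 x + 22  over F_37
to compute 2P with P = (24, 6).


Doubling: s = (3 x1^2 + a) / (2 y1)
s = (3*24^2 + 32) / (2*6) mod 37 = 11
x3 = s^2 - 2 x1 mod 37 = 11^2 - 2*24 = 36
y3 = s (x1 - x3) - y1 mod 37 = 11 * (24 - 36) - 6 = 10

2P = (36, 10)


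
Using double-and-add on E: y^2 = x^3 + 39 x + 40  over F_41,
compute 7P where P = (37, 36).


k = 7 = 111_2 (binary, LSB first: 111)
Double-and-add from P = (37, 36):
  bit 0 = 1: acc = O + (37, 36) = (37, 36)
  bit 1 = 1: acc = (37, 36) + (39, 6) = (26, 4)
  bit 2 = 1: acc = (26, 4) + (40, 0) = (37, 5)

7P = (37, 5)


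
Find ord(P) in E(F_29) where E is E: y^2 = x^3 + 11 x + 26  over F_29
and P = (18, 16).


Compute successive multiples of P until we hit O:
  1P = (18, 16)
  2P = (23, 18)
  3P = (16, 8)
  4P = (11, 12)
  5P = (24, 22)
  6P = (17, 14)
  7P = (27, 24)
  8P = (12, 28)
  ... (continuing to 35P)
  35P = O

ord(P) = 35


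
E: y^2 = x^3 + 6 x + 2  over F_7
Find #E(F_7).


For each x in F_7, count y with y^2 = x^3 + 6 x + 2 mod 7:
  x = 0: RHS = 2, y in [3, 4]  -> 2 point(s)
  x = 1: RHS = 2, y in [3, 4]  -> 2 point(s)
  x = 2: RHS = 1, y in [1, 6]  -> 2 point(s)
  x = 6: RHS = 2, y in [3, 4]  -> 2 point(s)
Affine points: 8. Add the point at infinity: total = 9.

#E(F_7) = 9


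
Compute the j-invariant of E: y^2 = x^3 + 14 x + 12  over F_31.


Delta = -16(4 a^3 + 27 b^2) mod 31 = 8
-1728 * (4 a)^3 = -1728 * (4*14)^3 mod 31 = 8
j = 8 * 8^(-1) mod 31 = 1

j = 1 (mod 31)


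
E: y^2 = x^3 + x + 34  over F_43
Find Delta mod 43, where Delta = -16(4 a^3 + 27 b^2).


4 a^3 + 27 b^2 = 4*1^3 + 27*34^2 = 4 + 31212 = 31216
Delta = -16 * (31216) = -499456
Delta mod 43 = 32

Delta = 32 (mod 43)


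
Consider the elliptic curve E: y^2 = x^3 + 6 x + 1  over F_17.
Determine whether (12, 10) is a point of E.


Check whether y^2 = x^3 + 6 x + 1 (mod 17) for (x, y) = (12, 10).
LHS: y^2 = 10^2 mod 17 = 15
RHS: x^3 + 6 x + 1 = 12^3 + 6*12 + 1 mod 17 = 16
LHS != RHS

No, not on the curve


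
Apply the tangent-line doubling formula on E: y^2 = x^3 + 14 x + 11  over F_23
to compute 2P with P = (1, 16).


Doubling: s = (3 x1^2 + a) / (2 y1)
s = (3*1^2 + 14) / (2*16) mod 23 = 7
x3 = s^2 - 2 x1 mod 23 = 7^2 - 2*1 = 1
y3 = s (x1 - x3) - y1 mod 23 = 7 * (1 - 1) - 16 = 7

2P = (1, 7)


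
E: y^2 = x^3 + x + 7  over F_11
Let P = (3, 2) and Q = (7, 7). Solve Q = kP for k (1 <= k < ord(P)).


Enumerate multiples of P until we hit Q = (7, 7):
  1P = (3, 2)
  2P = (10, 4)
  3P = (1, 8)
  4P = (5, 4)
  5P = (4, 8)
  6P = (7, 7)
Match found at i = 6.

k = 6


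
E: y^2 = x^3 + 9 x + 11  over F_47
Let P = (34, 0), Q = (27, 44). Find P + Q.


P != Q, so use the chord formula.
s = (y2 - y1) / (x2 - x1) = (44) / (40) mod 47 = 34
x3 = s^2 - x1 - x2 mod 47 = 34^2 - 34 - 27 = 14
y3 = s (x1 - x3) - y1 mod 47 = 34 * (34 - 14) - 0 = 22

P + Q = (14, 22)


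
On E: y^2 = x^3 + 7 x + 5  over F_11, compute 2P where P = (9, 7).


Doubling: s = (3 x1^2 + a) / (2 y1)
s = (3*9^2 + 7) / (2*7) mod 11 = 10
x3 = s^2 - 2 x1 mod 11 = 10^2 - 2*9 = 5
y3 = s (x1 - x3) - y1 mod 11 = 10 * (9 - 5) - 7 = 0

2P = (5, 0)


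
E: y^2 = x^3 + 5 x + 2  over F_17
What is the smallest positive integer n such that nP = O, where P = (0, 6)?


Compute successive multiples of P until we hit O:
  1P = (0, 6)
  2P = (1, 12)
  3P = (1, 5)
  4P = (0, 11)
  5P = O

ord(P) = 5


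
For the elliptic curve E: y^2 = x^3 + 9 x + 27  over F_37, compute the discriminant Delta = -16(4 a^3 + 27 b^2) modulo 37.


4 a^3 + 27 b^2 = 4*9^3 + 27*27^2 = 2916 + 19683 = 22599
Delta = -16 * (22599) = -361584
Delta mod 37 = 17

Delta = 17 (mod 37)


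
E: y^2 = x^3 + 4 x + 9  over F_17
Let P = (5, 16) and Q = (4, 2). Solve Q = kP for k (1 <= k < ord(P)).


Enumerate multiples of P until we hit Q = (4, 2):
  1P = (5, 16)
  2P = (16, 2)
  3P = (9, 3)
  4P = (4, 2)
Match found at i = 4.

k = 4


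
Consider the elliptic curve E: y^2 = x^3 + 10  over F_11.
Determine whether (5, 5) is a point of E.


Check whether y^2 = x^3 + 0 x + 10 (mod 11) for (x, y) = (5, 5).
LHS: y^2 = 5^2 mod 11 = 3
RHS: x^3 + 0 x + 10 = 5^3 + 0*5 + 10 mod 11 = 3
LHS = RHS

Yes, on the curve


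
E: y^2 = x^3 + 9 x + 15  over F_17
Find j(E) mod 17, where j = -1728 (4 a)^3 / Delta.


Delta = -16(4 a^3 + 27 b^2) mod 17 = 15
-1728 * (4 a)^3 = -1728 * (4*9)^3 mod 17 = 14
j = 14 * 15^(-1) mod 17 = 10

j = 10 (mod 17)


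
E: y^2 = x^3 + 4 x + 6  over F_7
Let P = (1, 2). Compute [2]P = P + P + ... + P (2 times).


k = 2 = 10_2 (binary, LSB first: 01)
Double-and-add from P = (1, 2):
  bit 0 = 0: acc unchanged = O
  bit 1 = 1: acc = O + (5, 5) = (5, 5)

2P = (5, 5)


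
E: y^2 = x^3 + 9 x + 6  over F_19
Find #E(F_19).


For each x in F_19, count y with y^2 = x^3 + 9 x + 6 mod 19:
  x = 0: RHS = 6, y in [5, 14]  -> 2 point(s)
  x = 1: RHS = 16, y in [4, 15]  -> 2 point(s)
  x = 4: RHS = 11, y in [7, 12]  -> 2 point(s)
  x = 5: RHS = 5, y in [9, 10]  -> 2 point(s)
  x = 8: RHS = 1, y in [1, 18]  -> 2 point(s)
  x = 11: RHS = 11, y in [7, 12]  -> 2 point(s)
  x = 14: RHS = 7, y in [8, 11]  -> 2 point(s)
  x = 15: RHS = 1, y in [1, 18]  -> 2 point(s)
  x = 16: RHS = 9, y in [3, 16]  -> 2 point(s)
Affine points: 18. Add the point at infinity: total = 19.

#E(F_19) = 19


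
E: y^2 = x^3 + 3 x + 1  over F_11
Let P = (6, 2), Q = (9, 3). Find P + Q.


P != Q, so use the chord formula.
s = (y2 - y1) / (x2 - x1) = (1) / (3) mod 11 = 4
x3 = s^2 - x1 - x2 mod 11 = 4^2 - 6 - 9 = 1
y3 = s (x1 - x3) - y1 mod 11 = 4 * (6 - 1) - 2 = 7

P + Q = (1, 7)


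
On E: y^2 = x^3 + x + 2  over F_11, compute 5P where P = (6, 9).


k = 5 = 101_2 (binary, LSB first: 101)
Double-and-add from P = (6, 9):
  bit 0 = 1: acc = O + (6, 9) = (6, 9)
  bit 1 = 0: acc unchanged = (6, 9)
  bit 2 = 1: acc = (6, 9) + (10, 0) = (9, 6)

5P = (9, 6)


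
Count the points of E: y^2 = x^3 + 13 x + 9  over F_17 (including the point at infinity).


For each x in F_17, count y with y^2 = x^3 + 13 x + 9 mod 17:
  x = 0: RHS = 9, y in [3, 14]  -> 2 point(s)
  x = 2: RHS = 9, y in [3, 14]  -> 2 point(s)
  x = 7: RHS = 1, y in [1, 16]  -> 2 point(s)
  x = 8: RHS = 13, y in [8, 9]  -> 2 point(s)
  x = 10: RHS = 0, y in [0]  -> 1 point(s)
  x = 11: RHS = 4, y in [2, 15]  -> 2 point(s)
  x = 15: RHS = 9, y in [3, 14]  -> 2 point(s)
Affine points: 13. Add the point at infinity: total = 14.

#E(F_17) = 14


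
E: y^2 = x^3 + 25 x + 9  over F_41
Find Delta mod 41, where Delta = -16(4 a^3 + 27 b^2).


4 a^3 + 27 b^2 = 4*25^3 + 27*9^2 = 62500 + 2187 = 64687
Delta = -16 * (64687) = -1034992
Delta mod 41 = 12

Delta = 12 (mod 41)


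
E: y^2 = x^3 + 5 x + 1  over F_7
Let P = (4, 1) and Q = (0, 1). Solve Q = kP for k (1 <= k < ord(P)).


Enumerate multiples of P until we hit Q = (0, 1):
  1P = (4, 1)
  2P = (3, 1)
  3P = (0, 6)
  4P = (5, 2)
  5P = (6, 4)
  6P = (1, 0)
  7P = (6, 3)
  8P = (5, 5)
  9P = (0, 1)
Match found at i = 9.

k = 9


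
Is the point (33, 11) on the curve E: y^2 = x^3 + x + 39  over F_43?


Check whether y^2 = x^3 + 1 x + 39 (mod 43) for (x, y) = (33, 11).
LHS: y^2 = 11^2 mod 43 = 35
RHS: x^3 + 1 x + 39 = 33^3 + 1*33 + 39 mod 43 = 18
LHS != RHS

No, not on the curve


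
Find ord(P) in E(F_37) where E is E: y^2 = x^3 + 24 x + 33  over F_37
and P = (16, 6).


Compute successive multiples of P until we hit O:
  1P = (16, 6)
  2P = (32, 11)
  3P = (30, 22)
  4P = (21, 20)
  5P = (33, 13)
  6P = (18, 28)
  7P = (13, 27)
  8P = (20, 22)
  ... (continuing to 34P)
  34P = O

ord(P) = 34


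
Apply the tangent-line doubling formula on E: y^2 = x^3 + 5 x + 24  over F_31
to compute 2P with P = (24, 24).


Doubling: s = (3 x1^2 + a) / (2 y1)
s = (3*24^2 + 5) / (2*24) mod 31 = 29
x3 = s^2 - 2 x1 mod 31 = 29^2 - 2*24 = 18
y3 = s (x1 - x3) - y1 mod 31 = 29 * (24 - 18) - 24 = 26

2P = (18, 26)


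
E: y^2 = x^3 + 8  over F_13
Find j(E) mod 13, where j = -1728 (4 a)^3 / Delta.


Delta = -16(4 a^3 + 27 b^2) mod 13 = 3
-1728 * (4 a)^3 = -1728 * (4*0)^3 mod 13 = 0
j = 0 * 3^(-1) mod 13 = 0

j = 0 (mod 13)


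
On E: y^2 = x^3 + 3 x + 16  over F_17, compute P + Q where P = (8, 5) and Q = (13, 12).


P != Q, so use the chord formula.
s = (y2 - y1) / (x2 - x1) = (7) / (5) mod 17 = 15
x3 = s^2 - x1 - x2 mod 17 = 15^2 - 8 - 13 = 0
y3 = s (x1 - x3) - y1 mod 17 = 15 * (8 - 0) - 5 = 13

P + Q = (0, 13)


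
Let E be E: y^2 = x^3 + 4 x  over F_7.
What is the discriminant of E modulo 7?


4 a^3 + 27 b^2 = 4*4^3 + 27*0^2 = 256 + 0 = 256
Delta = -16 * (256) = -4096
Delta mod 7 = 6

Delta = 6 (mod 7)


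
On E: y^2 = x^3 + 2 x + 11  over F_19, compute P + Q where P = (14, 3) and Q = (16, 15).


P != Q, so use the chord formula.
s = (y2 - y1) / (x2 - x1) = (12) / (2) mod 19 = 6
x3 = s^2 - x1 - x2 mod 19 = 6^2 - 14 - 16 = 6
y3 = s (x1 - x3) - y1 mod 19 = 6 * (14 - 6) - 3 = 7

P + Q = (6, 7)


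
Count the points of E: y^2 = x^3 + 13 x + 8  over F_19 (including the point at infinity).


For each x in F_19, count y with y^2 = x^3 + 13 x + 8 mod 19:
  x = 2: RHS = 4, y in [2, 17]  -> 2 point(s)
  x = 3: RHS = 17, y in [6, 13]  -> 2 point(s)
  x = 6: RHS = 17, y in [6, 13]  -> 2 point(s)
  x = 7: RHS = 5, y in [9, 10]  -> 2 point(s)
  x = 8: RHS = 16, y in [4, 15]  -> 2 point(s)
  x = 10: RHS = 17, y in [6, 13]  -> 2 point(s)
  x = 11: RHS = 0, y in [0]  -> 1 point(s)
  x = 12: RHS = 11, y in [7, 12]  -> 2 point(s)
  x = 15: RHS = 6, y in [5, 14]  -> 2 point(s)
Affine points: 17. Add the point at infinity: total = 18.

#E(F_19) = 18


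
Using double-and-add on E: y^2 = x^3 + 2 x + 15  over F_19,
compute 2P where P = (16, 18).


k = 2 = 10_2 (binary, LSB first: 01)
Double-and-add from P = (16, 18):
  bit 0 = 0: acc unchanged = O
  bit 1 = 1: acc = O + (12, 0) = (12, 0)

2P = (12, 0)


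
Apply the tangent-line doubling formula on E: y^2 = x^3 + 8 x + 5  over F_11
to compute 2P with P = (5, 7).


Doubling: s = (3 x1^2 + a) / (2 y1)
s = (3*5^2 + 8) / (2*7) mod 11 = 2
x3 = s^2 - 2 x1 mod 11 = 2^2 - 2*5 = 5
y3 = s (x1 - x3) - y1 mod 11 = 2 * (5 - 5) - 7 = 4

2P = (5, 4)


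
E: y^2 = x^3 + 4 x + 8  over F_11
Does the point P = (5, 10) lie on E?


Check whether y^2 = x^3 + 4 x + 8 (mod 11) for (x, y) = (5, 10).
LHS: y^2 = 10^2 mod 11 = 1
RHS: x^3 + 4 x + 8 = 5^3 + 4*5 + 8 mod 11 = 10
LHS != RHS

No, not on the curve


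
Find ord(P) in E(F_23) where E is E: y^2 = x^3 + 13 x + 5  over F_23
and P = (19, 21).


Compute successive multiples of P until we hit O:
  1P = (19, 21)
  2P = (12, 16)
  3P = (8, 0)
  4P = (12, 7)
  5P = (19, 2)
  6P = O

ord(P) = 6


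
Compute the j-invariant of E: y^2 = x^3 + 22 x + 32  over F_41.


Delta = -16(4 a^3 + 27 b^2) mod 41 = 11
-1728 * (4 a)^3 = -1728 * (4*22)^3 mod 41 = 16
j = 16 * 11^(-1) mod 41 = 35

j = 35 (mod 41)


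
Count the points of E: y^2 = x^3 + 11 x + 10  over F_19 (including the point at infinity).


For each x in F_19, count y with y^2 = x^3 + 11 x + 10 mod 19:
  x = 4: RHS = 4, y in [2, 17]  -> 2 point(s)
  x = 5: RHS = 0, y in [0]  -> 1 point(s)
  x = 6: RHS = 7, y in [8, 11]  -> 2 point(s)
  x = 14: RHS = 1, y in [1, 18]  -> 2 point(s)
  x = 15: RHS = 16, y in [4, 15]  -> 2 point(s)
  x = 16: RHS = 7, y in [8, 11]  -> 2 point(s)
  x = 18: RHS = 17, y in [6, 13]  -> 2 point(s)
Affine points: 13. Add the point at infinity: total = 14.

#E(F_19) = 14


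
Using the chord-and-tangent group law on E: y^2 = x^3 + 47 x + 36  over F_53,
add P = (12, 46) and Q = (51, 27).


P != Q, so use the chord formula.
s = (y2 - y1) / (x2 - x1) = (34) / (39) mod 53 = 43
x3 = s^2 - x1 - x2 mod 53 = 43^2 - 12 - 51 = 37
y3 = s (x1 - x3) - y1 mod 53 = 43 * (12 - 37) - 46 = 45

P + Q = (37, 45)


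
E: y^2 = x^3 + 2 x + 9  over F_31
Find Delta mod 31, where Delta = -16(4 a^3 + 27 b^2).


4 a^3 + 27 b^2 = 4*2^3 + 27*9^2 = 32 + 2187 = 2219
Delta = -16 * (2219) = -35504
Delta mod 31 = 22

Delta = 22 (mod 31)


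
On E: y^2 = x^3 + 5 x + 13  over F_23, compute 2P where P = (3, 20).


Doubling: s = (3 x1^2 + a) / (2 y1)
s = (3*3^2 + 5) / (2*20) mod 23 = 10
x3 = s^2 - 2 x1 mod 23 = 10^2 - 2*3 = 2
y3 = s (x1 - x3) - y1 mod 23 = 10 * (3 - 2) - 20 = 13

2P = (2, 13)


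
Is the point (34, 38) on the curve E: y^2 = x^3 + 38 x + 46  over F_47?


Check whether y^2 = x^3 + 38 x + 46 (mod 47) for (x, y) = (34, 38).
LHS: y^2 = 38^2 mod 47 = 34
RHS: x^3 + 38 x + 46 = 34^3 + 38*34 + 46 mod 47 = 34
LHS = RHS

Yes, on the curve


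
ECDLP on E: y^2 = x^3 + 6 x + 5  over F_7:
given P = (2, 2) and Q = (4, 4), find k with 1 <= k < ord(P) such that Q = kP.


Enumerate multiples of P until we hit Q = (4, 4):
  1P = (2, 2)
  2P = (4, 3)
  3P = (3, 1)
  4P = (3, 6)
  5P = (4, 4)
Match found at i = 5.

k = 5


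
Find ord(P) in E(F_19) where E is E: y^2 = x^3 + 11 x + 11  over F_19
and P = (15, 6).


Compute successive multiples of P until we hit O:
  1P = (15, 6)
  2P = (17, 0)
  3P = (15, 13)
  4P = O

ord(P) = 4


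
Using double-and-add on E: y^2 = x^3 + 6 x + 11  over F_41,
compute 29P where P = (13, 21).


k = 29 = 11101_2 (binary, LSB first: 10111)
Double-and-add from P = (13, 21):
  bit 0 = 1: acc = O + (13, 21) = (13, 21)
  bit 1 = 0: acc unchanged = (13, 21)
  bit 2 = 1: acc = (13, 21) + (26, 20) = (35, 28)
  bit 3 = 1: acc = (35, 28) + (40, 2) = (16, 29)
  bit 4 = 1: acc = (16, 29) + (25, 1) = (36, 15)

29P = (36, 15)


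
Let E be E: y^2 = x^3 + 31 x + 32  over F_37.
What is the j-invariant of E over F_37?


Delta = -16(4 a^3 + 27 b^2) mod 37 = 27
-1728 * (4 a)^3 = -1728 * (4*31)^3 mod 37 = 6
j = 6 * 27^(-1) mod 37 = 29

j = 29 (mod 37)


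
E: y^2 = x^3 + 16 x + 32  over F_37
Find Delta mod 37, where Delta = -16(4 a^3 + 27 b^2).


4 a^3 + 27 b^2 = 4*16^3 + 27*32^2 = 16384 + 27648 = 44032
Delta = -16 * (44032) = -704512
Delta mod 37 = 5

Delta = 5 (mod 37)


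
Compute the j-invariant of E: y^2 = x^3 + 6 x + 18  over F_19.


Delta = -16(4 a^3 + 27 b^2) mod 19 = 13
-1728 * (4 a)^3 = -1728 * (4*6)^3 mod 19 = 11
j = 11 * 13^(-1) mod 19 = 14

j = 14 (mod 19)


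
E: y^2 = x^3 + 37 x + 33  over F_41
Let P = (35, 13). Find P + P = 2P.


Doubling: s = (3 x1^2 + a) / (2 y1)
s = (3*35^2 + 37) / (2*13) mod 41 = 4
x3 = s^2 - 2 x1 mod 41 = 4^2 - 2*35 = 28
y3 = s (x1 - x3) - y1 mod 41 = 4 * (35 - 28) - 13 = 15

2P = (28, 15)


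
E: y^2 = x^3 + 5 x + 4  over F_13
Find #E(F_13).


For each x in F_13, count y with y^2 = x^3 + 5 x + 4 mod 13:
  x = 0: RHS = 4, y in [2, 11]  -> 2 point(s)
  x = 1: RHS = 10, y in [6, 7]  -> 2 point(s)
  x = 2: RHS = 9, y in [3, 10]  -> 2 point(s)
  x = 4: RHS = 10, y in [6, 7]  -> 2 point(s)
  x = 6: RHS = 3, y in [4, 9]  -> 2 point(s)
  x = 8: RHS = 10, y in [6, 7]  -> 2 point(s)
  x = 10: RHS = 1, y in [1, 12]  -> 2 point(s)
  x = 11: RHS = 12, y in [5, 8]  -> 2 point(s)
Affine points: 16. Add the point at infinity: total = 17.

#E(F_13) = 17


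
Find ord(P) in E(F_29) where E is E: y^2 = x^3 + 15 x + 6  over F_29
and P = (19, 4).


Compute successive multiples of P until we hit O:
  1P = (19, 4)
  2P = (13, 22)
  3P = (6, 15)
  4P = (3, 7)
  5P = (11, 9)
  6P = (8, 0)
  7P = (11, 20)
  8P = (3, 22)
  ... (continuing to 12P)
  12P = O

ord(P) = 12


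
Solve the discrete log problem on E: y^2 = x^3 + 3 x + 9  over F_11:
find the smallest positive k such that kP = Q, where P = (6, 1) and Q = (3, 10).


Enumerate multiples of P until we hit Q = (3, 10):
  1P = (6, 1)
  2P = (2, 1)
  3P = (3, 10)
Match found at i = 3.

k = 3


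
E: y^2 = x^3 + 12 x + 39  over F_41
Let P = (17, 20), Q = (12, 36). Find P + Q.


P != Q, so use the chord formula.
s = (y2 - y1) / (x2 - x1) = (16) / (36) mod 41 = 5
x3 = s^2 - x1 - x2 mod 41 = 5^2 - 17 - 12 = 37
y3 = s (x1 - x3) - y1 mod 41 = 5 * (17 - 37) - 20 = 3

P + Q = (37, 3)


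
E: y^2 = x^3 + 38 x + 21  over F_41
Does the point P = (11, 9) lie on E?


Check whether y^2 = x^3 + 38 x + 21 (mod 41) for (x, y) = (11, 9).
LHS: y^2 = 9^2 mod 41 = 40
RHS: x^3 + 38 x + 21 = 11^3 + 38*11 + 21 mod 41 = 7
LHS != RHS

No, not on the curve


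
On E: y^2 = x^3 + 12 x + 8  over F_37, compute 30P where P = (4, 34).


k = 30 = 11110_2 (binary, LSB first: 01111)
Double-and-add from P = (4, 34):
  bit 0 = 0: acc unchanged = O
  bit 1 = 1: acc = O + (18, 32) = (18, 32)
  bit 2 = 1: acc = (18, 32) + (31, 4) = (13, 17)
  bit 3 = 1: acc = (13, 17) + (15, 14) = (2, 22)
  bit 4 = 1: acc = (2, 22) + (33, 28) = (3, 16)

30P = (3, 16)


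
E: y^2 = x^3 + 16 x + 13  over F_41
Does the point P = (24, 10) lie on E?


Check whether y^2 = x^3 + 16 x + 13 (mod 41) for (x, y) = (24, 10).
LHS: y^2 = 10^2 mod 41 = 18
RHS: x^3 + 16 x + 13 = 24^3 + 16*24 + 13 mod 41 = 35
LHS != RHS

No, not on the curve


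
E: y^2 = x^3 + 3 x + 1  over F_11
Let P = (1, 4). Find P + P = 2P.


Doubling: s = (3 x1^2 + a) / (2 y1)
s = (3*1^2 + 3) / (2*4) mod 11 = 9
x3 = s^2 - 2 x1 mod 11 = 9^2 - 2*1 = 2
y3 = s (x1 - x3) - y1 mod 11 = 9 * (1 - 2) - 4 = 9

2P = (2, 9)


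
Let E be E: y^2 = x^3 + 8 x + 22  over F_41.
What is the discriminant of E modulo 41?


4 a^3 + 27 b^2 = 4*8^3 + 27*22^2 = 2048 + 13068 = 15116
Delta = -16 * (15116) = -241856
Delta mod 41 = 3

Delta = 3 (mod 41)


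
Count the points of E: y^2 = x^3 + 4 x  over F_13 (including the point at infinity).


For each x in F_13, count y with y^2 = x^3 + 4 x + 0 mod 13:
  x = 0: RHS = 0, y in [0]  -> 1 point(s)
  x = 2: RHS = 3, y in [4, 9]  -> 2 point(s)
  x = 3: RHS = 0, y in [0]  -> 1 point(s)
  x = 10: RHS = 0, y in [0]  -> 1 point(s)
  x = 11: RHS = 10, y in [6, 7]  -> 2 point(s)
Affine points: 7. Add the point at infinity: total = 8.

#E(F_13) = 8


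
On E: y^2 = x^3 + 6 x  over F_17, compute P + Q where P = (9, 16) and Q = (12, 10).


P != Q, so use the chord formula.
s = (y2 - y1) / (x2 - x1) = (11) / (3) mod 17 = 15
x3 = s^2 - x1 - x2 mod 17 = 15^2 - 9 - 12 = 0
y3 = s (x1 - x3) - y1 mod 17 = 15 * (9 - 0) - 16 = 0

P + Q = (0, 0)


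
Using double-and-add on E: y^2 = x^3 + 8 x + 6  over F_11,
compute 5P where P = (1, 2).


k = 5 = 101_2 (binary, LSB first: 101)
Double-and-add from P = (1, 2):
  bit 0 = 1: acc = O + (1, 2) = (1, 2)
  bit 1 = 0: acc unchanged = (1, 2)
  bit 2 = 1: acc = (1, 2) + (7, 3) = (7, 8)

5P = (7, 8)


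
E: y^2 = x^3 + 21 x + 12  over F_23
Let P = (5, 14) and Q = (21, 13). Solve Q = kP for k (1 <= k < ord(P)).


Enumerate multiples of P until we hit Q = (21, 13):
  1P = (5, 14)
  2P = (21, 10)
  3P = (10, 16)
  4P = (10, 7)
  5P = (21, 13)
Match found at i = 5.

k = 5


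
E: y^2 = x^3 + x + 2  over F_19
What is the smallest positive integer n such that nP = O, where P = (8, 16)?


Compute successive multiples of P until we hit O:
  1P = (8, 16)
  2P = (8, 3)
  3P = O

ord(P) = 3


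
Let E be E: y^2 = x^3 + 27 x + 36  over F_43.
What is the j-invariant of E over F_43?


Delta = -16(4 a^3 + 27 b^2) mod 43 = 4
-1728 * (4 a)^3 = -1728 * (4*27)^3 mod 43 = 42
j = 42 * 4^(-1) mod 43 = 32

j = 32 (mod 43)


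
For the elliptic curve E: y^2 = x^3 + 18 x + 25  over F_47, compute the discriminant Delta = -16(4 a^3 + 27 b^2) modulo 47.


4 a^3 + 27 b^2 = 4*18^3 + 27*25^2 = 23328 + 16875 = 40203
Delta = -16 * (40203) = -643248
Delta mod 47 = 41

Delta = 41 (mod 47)


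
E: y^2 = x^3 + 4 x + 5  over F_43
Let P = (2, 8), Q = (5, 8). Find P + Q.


P != Q, so use the chord formula.
s = (y2 - y1) / (x2 - x1) = (0) / (3) mod 43 = 0
x3 = s^2 - x1 - x2 mod 43 = 0^2 - 2 - 5 = 36
y3 = s (x1 - x3) - y1 mod 43 = 0 * (2 - 36) - 8 = 35

P + Q = (36, 35)


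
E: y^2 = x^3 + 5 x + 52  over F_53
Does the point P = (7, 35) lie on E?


Check whether y^2 = x^3 + 5 x + 52 (mod 53) for (x, y) = (7, 35).
LHS: y^2 = 35^2 mod 53 = 6
RHS: x^3 + 5 x + 52 = 7^3 + 5*7 + 52 mod 53 = 6
LHS = RHS

Yes, on the curve


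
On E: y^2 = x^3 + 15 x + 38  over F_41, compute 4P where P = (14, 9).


k = 4 = 100_2 (binary, LSB first: 001)
Double-and-add from P = (14, 9):
  bit 0 = 0: acc unchanged = O
  bit 1 = 0: acc unchanged = O
  bit 2 = 1: acc = O + (14, 32) = (14, 32)

4P = (14, 32)


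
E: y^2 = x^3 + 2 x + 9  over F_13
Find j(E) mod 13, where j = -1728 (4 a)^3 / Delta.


Delta = -16(4 a^3 + 27 b^2) mod 13 = 12
-1728 * (4 a)^3 = -1728 * (4*2)^3 mod 13 = 5
j = 5 * 12^(-1) mod 13 = 8

j = 8 (mod 13)


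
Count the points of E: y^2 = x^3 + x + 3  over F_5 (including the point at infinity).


For each x in F_5, count y with y^2 = x^3 + 1 x + 3 mod 5:
  x = 1: RHS = 0, y in [0]  -> 1 point(s)
  x = 4: RHS = 1, y in [1, 4]  -> 2 point(s)
Affine points: 3. Add the point at infinity: total = 4.

#E(F_5) = 4


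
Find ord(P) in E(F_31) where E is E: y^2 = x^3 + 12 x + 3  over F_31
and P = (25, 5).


Compute successive multiples of P until we hit O:
  1P = (25, 5)
  2P = (1, 4)
  3P = (24, 17)
  4P = (2, 29)
  5P = (13, 0)
  6P = (2, 2)
  7P = (24, 14)
  8P = (1, 27)
  ... (continuing to 10P)
  10P = O

ord(P) = 10


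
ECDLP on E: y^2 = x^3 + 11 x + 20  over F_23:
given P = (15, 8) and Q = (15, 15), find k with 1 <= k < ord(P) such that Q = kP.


Enumerate multiples of P until we hit Q = (15, 15):
  1P = (15, 8)
  2P = (6, 7)
  3P = (4, 6)
  4P = (20, 12)
  5P = (19, 21)
  6P = (1, 3)
  7P = (11, 0)
  8P = (1, 20)
  9P = (19, 2)
  10P = (20, 11)
  11P = (4, 17)
  12P = (6, 16)
  13P = (15, 15)
Match found at i = 13.

k = 13


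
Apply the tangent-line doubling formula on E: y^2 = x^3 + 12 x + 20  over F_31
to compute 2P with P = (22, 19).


Doubling: s = (3 x1^2 + a) / (2 y1)
s = (3*22^2 + 12) / (2*19) mod 31 = 1
x3 = s^2 - 2 x1 mod 31 = 1^2 - 2*22 = 19
y3 = s (x1 - x3) - y1 mod 31 = 1 * (22 - 19) - 19 = 15

2P = (19, 15)


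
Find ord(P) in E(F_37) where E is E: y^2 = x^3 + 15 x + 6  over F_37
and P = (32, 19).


Compute successive multiples of P until we hit O:
  1P = (32, 19)
  2P = (7, 11)
  3P = (19, 34)
  4P = (2, 9)
  5P = (36, 29)
  6P = (3, 35)
  7P = (6, 33)
  8P = (26, 29)
  ... (continuing to 44P)
  44P = O

ord(P) = 44


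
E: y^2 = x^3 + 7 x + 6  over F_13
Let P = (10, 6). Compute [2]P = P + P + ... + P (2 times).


k = 2 = 10_2 (binary, LSB first: 01)
Double-and-add from P = (10, 6):
  bit 0 = 0: acc unchanged = O
  bit 1 = 1: acc = O + (5, 6) = (5, 6)

2P = (5, 6)


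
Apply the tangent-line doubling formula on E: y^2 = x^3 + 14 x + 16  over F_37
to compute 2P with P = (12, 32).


Doubling: s = (3 x1^2 + a) / (2 y1)
s = (3*12^2 + 14) / (2*32) mod 37 = 22
x3 = s^2 - 2 x1 mod 37 = 22^2 - 2*12 = 16
y3 = s (x1 - x3) - y1 mod 37 = 22 * (12 - 16) - 32 = 28

2P = (16, 28)


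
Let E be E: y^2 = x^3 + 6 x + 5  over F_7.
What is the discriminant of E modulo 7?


4 a^3 + 27 b^2 = 4*6^3 + 27*5^2 = 864 + 675 = 1539
Delta = -16 * (1539) = -24624
Delta mod 7 = 2

Delta = 2 (mod 7)


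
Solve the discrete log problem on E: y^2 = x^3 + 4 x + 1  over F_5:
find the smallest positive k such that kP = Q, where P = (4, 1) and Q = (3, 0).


Enumerate multiples of P until we hit Q = (3, 0):
  1P = (4, 1)
  2P = (3, 0)
Match found at i = 2.

k = 2


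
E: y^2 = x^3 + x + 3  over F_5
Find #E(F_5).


For each x in F_5, count y with y^2 = x^3 + 1 x + 3 mod 5:
  x = 1: RHS = 0, y in [0]  -> 1 point(s)
  x = 4: RHS = 1, y in [1, 4]  -> 2 point(s)
Affine points: 3. Add the point at infinity: total = 4.

#E(F_5) = 4


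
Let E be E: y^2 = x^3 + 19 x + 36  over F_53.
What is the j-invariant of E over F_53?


Delta = -16(4 a^3 + 27 b^2) mod 53 = 43
-1728 * (4 a)^3 = -1728 * (4*19)^3 mod 53 = 47
j = 47 * 43^(-1) mod 53 = 43

j = 43 (mod 53)


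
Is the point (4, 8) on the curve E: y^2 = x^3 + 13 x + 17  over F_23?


Check whether y^2 = x^3 + 13 x + 17 (mod 23) for (x, y) = (4, 8).
LHS: y^2 = 8^2 mod 23 = 18
RHS: x^3 + 13 x + 17 = 4^3 + 13*4 + 17 mod 23 = 18
LHS = RHS

Yes, on the curve


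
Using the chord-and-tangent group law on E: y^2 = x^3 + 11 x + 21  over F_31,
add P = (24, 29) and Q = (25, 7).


P != Q, so use the chord formula.
s = (y2 - y1) / (x2 - x1) = (9) / (1) mod 31 = 9
x3 = s^2 - x1 - x2 mod 31 = 9^2 - 24 - 25 = 1
y3 = s (x1 - x3) - y1 mod 31 = 9 * (24 - 1) - 29 = 23

P + Q = (1, 23)


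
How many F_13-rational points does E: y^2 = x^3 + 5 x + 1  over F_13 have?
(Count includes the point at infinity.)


For each x in F_13, count y with y^2 = x^3 + 5 x + 1 mod 13:
  x = 0: RHS = 1, y in [1, 12]  -> 2 point(s)
  x = 3: RHS = 4, y in [2, 11]  -> 2 point(s)
  x = 6: RHS = 0, y in [0]  -> 1 point(s)
  x = 11: RHS = 9, y in [3, 10]  -> 2 point(s)
Affine points: 7. Add the point at infinity: total = 8.

#E(F_13) = 8


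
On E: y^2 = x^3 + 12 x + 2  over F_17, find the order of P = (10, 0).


Compute successive multiples of P until we hit O:
  1P = (10, 0)
  2P = O

ord(P) = 2


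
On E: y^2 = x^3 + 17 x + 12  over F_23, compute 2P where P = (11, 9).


k = 2 = 10_2 (binary, LSB first: 01)
Double-and-add from P = (11, 9):
  bit 0 = 0: acc unchanged = O
  bit 1 = 1: acc = O + (4, 11) = (4, 11)

2P = (4, 11)


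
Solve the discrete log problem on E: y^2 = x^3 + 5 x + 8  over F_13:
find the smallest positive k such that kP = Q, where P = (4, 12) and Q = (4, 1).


Enumerate multiples of P until we hit Q = (4, 1):
  1P = (4, 12)
  2P = (2, 0)
  3P = (4, 1)
Match found at i = 3.

k = 3


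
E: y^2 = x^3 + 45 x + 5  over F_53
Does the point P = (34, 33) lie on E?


Check whether y^2 = x^3 + 45 x + 5 (mod 53) for (x, y) = (34, 33).
LHS: y^2 = 33^2 mod 53 = 29
RHS: x^3 + 45 x + 5 = 34^3 + 45*34 + 5 mod 53 = 29
LHS = RHS

Yes, on the curve


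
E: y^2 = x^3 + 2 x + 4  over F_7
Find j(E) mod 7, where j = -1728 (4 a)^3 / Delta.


Delta = -16(4 a^3 + 27 b^2) mod 7 = 3
-1728 * (4 a)^3 = -1728 * (4*2)^3 mod 7 = 1
j = 1 * 3^(-1) mod 7 = 5

j = 5 (mod 7)


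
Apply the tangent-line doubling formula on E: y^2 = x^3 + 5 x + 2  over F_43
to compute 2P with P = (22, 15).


Doubling: s = (3 x1^2 + a) / (2 y1)
s = (3*22^2 + 5) / (2*15) mod 43 = 7
x3 = s^2 - 2 x1 mod 43 = 7^2 - 2*22 = 5
y3 = s (x1 - x3) - y1 mod 43 = 7 * (22 - 5) - 15 = 18

2P = (5, 18)


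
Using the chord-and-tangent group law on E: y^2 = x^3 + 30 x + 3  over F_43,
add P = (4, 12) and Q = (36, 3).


P != Q, so use the chord formula.
s = (y2 - y1) / (x2 - x1) = (34) / (32) mod 43 = 36
x3 = s^2 - x1 - x2 mod 43 = 36^2 - 4 - 36 = 9
y3 = s (x1 - x3) - y1 mod 43 = 36 * (4 - 9) - 12 = 23

P + Q = (9, 23)


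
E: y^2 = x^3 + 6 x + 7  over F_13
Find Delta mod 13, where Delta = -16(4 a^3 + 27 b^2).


4 a^3 + 27 b^2 = 4*6^3 + 27*7^2 = 864 + 1323 = 2187
Delta = -16 * (2187) = -34992
Delta mod 13 = 4

Delta = 4 (mod 13)


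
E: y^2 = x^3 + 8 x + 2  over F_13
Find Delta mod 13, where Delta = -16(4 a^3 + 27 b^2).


4 a^3 + 27 b^2 = 4*8^3 + 27*2^2 = 2048 + 108 = 2156
Delta = -16 * (2156) = -34496
Delta mod 13 = 6

Delta = 6 (mod 13)


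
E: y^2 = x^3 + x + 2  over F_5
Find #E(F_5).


For each x in F_5, count y with y^2 = x^3 + 1 x + 2 mod 5:
  x = 1: RHS = 4, y in [2, 3]  -> 2 point(s)
  x = 4: RHS = 0, y in [0]  -> 1 point(s)
Affine points: 3. Add the point at infinity: total = 4.

#E(F_5) = 4


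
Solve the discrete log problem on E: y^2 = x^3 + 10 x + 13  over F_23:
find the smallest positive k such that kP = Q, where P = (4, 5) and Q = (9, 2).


Enumerate multiples of P until we hit Q = (9, 2):
  1P = (4, 5)
  2P = (10, 20)
  3P = (21, 10)
  4P = (7, 9)
  5P = (1, 22)
  6P = (22, 5)
  7P = (20, 18)
  8P = (17, 6)
  9P = (5, 2)
  10P = (0, 6)
  11P = (9, 2)
Match found at i = 11.

k = 11


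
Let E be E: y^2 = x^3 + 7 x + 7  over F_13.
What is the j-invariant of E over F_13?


Delta = -16(4 a^3 + 27 b^2) mod 13 = 1
-1728 * (4 a)^3 = -1728 * (4*7)^3 mod 13 = 8
j = 8 * 1^(-1) mod 13 = 8

j = 8 (mod 13)


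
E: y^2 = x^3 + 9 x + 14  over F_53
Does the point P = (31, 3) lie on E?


Check whether y^2 = x^3 + 9 x + 14 (mod 53) for (x, y) = (31, 3).
LHS: y^2 = 3^2 mod 53 = 9
RHS: x^3 + 9 x + 14 = 31^3 + 9*31 + 14 mod 53 = 33
LHS != RHS

No, not on the curve


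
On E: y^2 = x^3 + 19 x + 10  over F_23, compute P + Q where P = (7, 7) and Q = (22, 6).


P != Q, so use the chord formula.
s = (y2 - y1) / (x2 - x1) = (22) / (15) mod 23 = 3
x3 = s^2 - x1 - x2 mod 23 = 3^2 - 7 - 22 = 3
y3 = s (x1 - x3) - y1 mod 23 = 3 * (7 - 3) - 7 = 5

P + Q = (3, 5)


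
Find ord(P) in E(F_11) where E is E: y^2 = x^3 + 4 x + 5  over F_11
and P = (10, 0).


Compute successive multiples of P until we hit O:
  1P = (10, 0)
  2P = O

ord(P) = 2


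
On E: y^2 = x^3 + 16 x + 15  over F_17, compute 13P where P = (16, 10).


k = 13 = 1101_2 (binary, LSB first: 1011)
Double-and-add from P = (16, 10):
  bit 0 = 1: acc = O + (16, 10) = (16, 10)
  bit 1 = 0: acc unchanged = (16, 10)
  bit 2 = 1: acc = (16, 10) + (1, 7) = (15, 14)
  bit 3 = 1: acc = (15, 14) + (6, 2) = (11, 14)

13P = (11, 14)


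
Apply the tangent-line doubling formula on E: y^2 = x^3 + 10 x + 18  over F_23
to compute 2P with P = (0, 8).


Doubling: s = (3 x1^2 + a) / (2 y1)
s = (3*0^2 + 10) / (2*8) mod 23 = 15
x3 = s^2 - 2 x1 mod 23 = 15^2 - 2*0 = 18
y3 = s (x1 - x3) - y1 mod 23 = 15 * (0 - 18) - 8 = 21

2P = (18, 21)


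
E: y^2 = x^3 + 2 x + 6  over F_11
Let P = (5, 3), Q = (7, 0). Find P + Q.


P != Q, so use the chord formula.
s = (y2 - y1) / (x2 - x1) = (8) / (2) mod 11 = 4
x3 = s^2 - x1 - x2 mod 11 = 4^2 - 5 - 7 = 4
y3 = s (x1 - x3) - y1 mod 11 = 4 * (5 - 4) - 3 = 1

P + Q = (4, 1)


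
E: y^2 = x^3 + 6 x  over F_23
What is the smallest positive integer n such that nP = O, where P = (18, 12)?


Compute successive multiples of P until we hit O:
  1P = (18, 12)
  2P = (16, 12)
  3P = (12, 11)
  4P = (9, 1)
  5P = (8, 13)
  6P = (0, 0)
  7P = (8, 10)
  8P = (9, 22)
  ... (continuing to 12P)
  12P = O

ord(P) = 12


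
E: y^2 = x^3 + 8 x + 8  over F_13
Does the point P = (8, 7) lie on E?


Check whether y^2 = x^3 + 8 x + 8 (mod 13) for (x, y) = (8, 7).
LHS: y^2 = 7^2 mod 13 = 10
RHS: x^3 + 8 x + 8 = 8^3 + 8*8 + 8 mod 13 = 12
LHS != RHS

No, not on the curve


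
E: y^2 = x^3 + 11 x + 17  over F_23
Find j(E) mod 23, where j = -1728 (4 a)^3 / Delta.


Delta = -16(4 a^3 + 27 b^2) mod 23 = 4
-1728 * (4 a)^3 = -1728 * (4*11)^3 mod 23 = 1
j = 1 * 4^(-1) mod 23 = 6

j = 6 (mod 23)


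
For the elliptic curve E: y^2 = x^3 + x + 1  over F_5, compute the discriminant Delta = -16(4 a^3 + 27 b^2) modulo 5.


4 a^3 + 27 b^2 = 4*1^3 + 27*1^2 = 4 + 27 = 31
Delta = -16 * (31) = -496
Delta mod 5 = 4

Delta = 4 (mod 5)


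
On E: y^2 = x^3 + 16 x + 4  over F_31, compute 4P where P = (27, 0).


k = 4 = 100_2 (binary, LSB first: 001)
Double-and-add from P = (27, 0):
  bit 0 = 0: acc unchanged = O
  bit 1 = 0: acc unchanged = O
  bit 2 = 1: acc = O + O = O

4P = O


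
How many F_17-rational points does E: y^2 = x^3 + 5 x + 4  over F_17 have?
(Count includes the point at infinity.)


For each x in F_17, count y with y^2 = x^3 + 5 x + 4 mod 17:
  x = 0: RHS = 4, y in [2, 15]  -> 2 point(s)
  x = 5: RHS = 1, y in [1, 16]  -> 2 point(s)
  x = 7: RHS = 8, y in [5, 12]  -> 2 point(s)
  x = 9: RHS = 13, y in [8, 9]  -> 2 point(s)
  x = 10: RHS = 0, y in [0]  -> 1 point(s)
  x = 11: RHS = 13, y in [8, 9]  -> 2 point(s)
  x = 14: RHS = 13, y in [8, 9]  -> 2 point(s)
  x = 16: RHS = 15, y in [7, 10]  -> 2 point(s)
Affine points: 15. Add the point at infinity: total = 16.

#E(F_17) = 16


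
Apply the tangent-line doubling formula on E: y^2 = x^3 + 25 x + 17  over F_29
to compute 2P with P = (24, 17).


Doubling: s = (3 x1^2 + a) / (2 y1)
s = (3*24^2 + 25) / (2*17) mod 29 = 20
x3 = s^2 - 2 x1 mod 29 = 20^2 - 2*24 = 4
y3 = s (x1 - x3) - y1 mod 29 = 20 * (24 - 4) - 17 = 6

2P = (4, 6)


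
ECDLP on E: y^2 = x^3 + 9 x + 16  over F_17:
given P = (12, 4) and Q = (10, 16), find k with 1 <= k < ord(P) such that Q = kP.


Enumerate multiples of P until we hit Q = (10, 16):
  1P = (12, 4)
  2P = (14, 9)
  3P = (10, 1)
  4P = (10, 16)
Match found at i = 4.

k = 4


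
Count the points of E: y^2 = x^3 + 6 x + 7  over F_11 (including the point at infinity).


For each x in F_11, count y with y^2 = x^3 + 6 x + 7 mod 11:
  x = 1: RHS = 3, y in [5, 6]  -> 2 point(s)
  x = 2: RHS = 5, y in [4, 7]  -> 2 point(s)
  x = 9: RHS = 9, y in [3, 8]  -> 2 point(s)
  x = 10: RHS = 0, y in [0]  -> 1 point(s)
Affine points: 7. Add the point at infinity: total = 8.

#E(F_11) = 8


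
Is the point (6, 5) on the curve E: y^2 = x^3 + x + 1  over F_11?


Check whether y^2 = x^3 + 1 x + 1 (mod 11) for (x, y) = (6, 5).
LHS: y^2 = 5^2 mod 11 = 3
RHS: x^3 + 1 x + 1 = 6^3 + 1*6 + 1 mod 11 = 3
LHS = RHS

Yes, on the curve


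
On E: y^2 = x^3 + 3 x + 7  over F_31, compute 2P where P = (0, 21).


k = 2 = 10_2 (binary, LSB first: 01)
Double-and-add from P = (0, 21):
  bit 0 = 0: acc unchanged = O
  bit 1 = 1: acc = O + (28, 8) = (28, 8)

2P = (28, 8)


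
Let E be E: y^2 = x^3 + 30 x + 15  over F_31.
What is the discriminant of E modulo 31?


4 a^3 + 27 b^2 = 4*30^3 + 27*15^2 = 108000 + 6075 = 114075
Delta = -16 * (114075) = -1825200
Delta mod 31 = 18

Delta = 18 (mod 31)


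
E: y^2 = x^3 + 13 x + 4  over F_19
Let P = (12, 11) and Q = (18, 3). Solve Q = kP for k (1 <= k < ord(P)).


Enumerate multiples of P until we hit Q = (18, 3):
  1P = (12, 11)
  2P = (0, 2)
  3P = (4, 14)
  4P = (7, 18)
  5P = (5, 2)
  6P = (18, 3)
Match found at i = 6.

k = 6


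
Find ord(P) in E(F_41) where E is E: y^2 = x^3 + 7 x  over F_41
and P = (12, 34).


Compute successive multiples of P until we hit O:
  1P = (12, 34)
  2P = (1, 34)
  3P = (28, 7)
  4P = (37, 21)
  5P = (13, 19)
  6P = (36, 39)
  7P = (26, 28)
  8P = (40, 19)
  ... (continuing to 34P)
  34P = O

ord(P) = 34


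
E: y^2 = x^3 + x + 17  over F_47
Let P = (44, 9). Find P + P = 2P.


Doubling: s = (3 x1^2 + a) / (2 y1)
s = (3*44^2 + 1) / (2*9) mod 47 = 12
x3 = s^2 - 2 x1 mod 47 = 12^2 - 2*44 = 9
y3 = s (x1 - x3) - y1 mod 47 = 12 * (44 - 9) - 9 = 35

2P = (9, 35)


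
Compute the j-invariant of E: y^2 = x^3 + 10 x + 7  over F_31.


Delta = -16(4 a^3 + 27 b^2) mod 31 = 20
-1728 * (4 a)^3 = -1728 * (4*10)^3 mod 31 = 4
j = 4 * 20^(-1) mod 31 = 25

j = 25 (mod 31)


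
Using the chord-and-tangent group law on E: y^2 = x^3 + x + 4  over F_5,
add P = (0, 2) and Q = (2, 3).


P != Q, so use the chord formula.
s = (y2 - y1) / (x2 - x1) = (1) / (2) mod 5 = 3
x3 = s^2 - x1 - x2 mod 5 = 3^2 - 0 - 2 = 2
y3 = s (x1 - x3) - y1 mod 5 = 3 * (0 - 2) - 2 = 2

P + Q = (2, 2)


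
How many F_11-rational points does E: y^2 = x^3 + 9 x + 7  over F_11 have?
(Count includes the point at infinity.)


For each x in F_11, count y with y^2 = x^3 + 9 x + 7 mod 11:
  x = 2: RHS = 0, y in [0]  -> 1 point(s)
  x = 5: RHS = 1, y in [1, 10]  -> 2 point(s)
  x = 9: RHS = 3, y in [5, 6]  -> 2 point(s)
Affine points: 5. Add the point at infinity: total = 6.

#E(F_11) = 6


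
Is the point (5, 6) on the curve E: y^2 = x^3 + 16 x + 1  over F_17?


Check whether y^2 = x^3 + 16 x + 1 (mod 17) for (x, y) = (5, 6).
LHS: y^2 = 6^2 mod 17 = 2
RHS: x^3 + 16 x + 1 = 5^3 + 16*5 + 1 mod 17 = 2
LHS = RHS

Yes, on the curve


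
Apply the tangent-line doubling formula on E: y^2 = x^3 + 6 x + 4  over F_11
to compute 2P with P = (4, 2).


Doubling: s = (3 x1^2 + a) / (2 y1)
s = (3*4^2 + 6) / (2*2) mod 11 = 8
x3 = s^2 - 2 x1 mod 11 = 8^2 - 2*4 = 1
y3 = s (x1 - x3) - y1 mod 11 = 8 * (4 - 1) - 2 = 0

2P = (1, 0)


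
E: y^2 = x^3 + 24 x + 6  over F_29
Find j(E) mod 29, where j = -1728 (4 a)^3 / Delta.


Delta = -16(4 a^3 + 27 b^2) mod 29 = 17
-1728 * (4 a)^3 = -1728 * (4*24)^3 mod 29 = 19
j = 19 * 17^(-1) mod 29 = 25

j = 25 (mod 29)


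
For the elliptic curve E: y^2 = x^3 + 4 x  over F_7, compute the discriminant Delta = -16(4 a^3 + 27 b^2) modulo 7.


4 a^3 + 27 b^2 = 4*4^3 + 27*0^2 = 256 + 0 = 256
Delta = -16 * (256) = -4096
Delta mod 7 = 6

Delta = 6 (mod 7)


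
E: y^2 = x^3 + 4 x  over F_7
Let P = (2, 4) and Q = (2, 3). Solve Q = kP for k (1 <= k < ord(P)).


Enumerate multiples of P until we hit Q = (2, 3):
  1P = (2, 4)
  2P = (0, 0)
  3P = (2, 3)
Match found at i = 3.

k = 3


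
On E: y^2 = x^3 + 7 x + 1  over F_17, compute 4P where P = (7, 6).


k = 4 = 100_2 (binary, LSB first: 001)
Double-and-add from P = (7, 6):
  bit 0 = 0: acc unchanged = O
  bit 1 = 0: acc unchanged = O
  bit 2 = 1: acc = O + (14, 15) = (14, 15)

4P = (14, 15)


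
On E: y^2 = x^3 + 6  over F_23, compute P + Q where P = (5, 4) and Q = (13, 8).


P != Q, so use the chord formula.
s = (y2 - y1) / (x2 - x1) = (4) / (8) mod 23 = 12
x3 = s^2 - x1 - x2 mod 23 = 12^2 - 5 - 13 = 11
y3 = s (x1 - x3) - y1 mod 23 = 12 * (5 - 11) - 4 = 16

P + Q = (11, 16)


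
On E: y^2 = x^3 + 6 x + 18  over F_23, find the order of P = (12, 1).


Compute successive multiples of P until we hit O:
  1P = (12, 1)
  2P = (5, 14)
  3P = (1, 18)
  4P = (16, 1)
  5P = (18, 22)
  6P = (11, 14)
  7P = (8, 16)
  8P = (7, 9)
  ... (continuing to 21P)
  21P = O

ord(P) = 21
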